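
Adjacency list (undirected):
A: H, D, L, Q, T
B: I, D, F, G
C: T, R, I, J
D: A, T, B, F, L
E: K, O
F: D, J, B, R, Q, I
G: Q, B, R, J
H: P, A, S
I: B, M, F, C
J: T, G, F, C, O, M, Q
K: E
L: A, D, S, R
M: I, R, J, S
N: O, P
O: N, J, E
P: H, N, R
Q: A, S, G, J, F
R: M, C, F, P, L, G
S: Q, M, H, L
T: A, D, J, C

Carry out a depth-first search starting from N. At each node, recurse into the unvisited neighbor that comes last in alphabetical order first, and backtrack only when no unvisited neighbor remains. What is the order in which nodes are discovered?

N, P, R, M, S, Q, J, T, D, L, A, H, F, I, C, B, G, O, E, K

Visit N
N → P
P → R
R → M
M → S
S → Q
Q → J
J → T
T → D
D → L
L → A
A → H
D → F
F → I
I → C
I → B
B → G
J → O
O → E
E → K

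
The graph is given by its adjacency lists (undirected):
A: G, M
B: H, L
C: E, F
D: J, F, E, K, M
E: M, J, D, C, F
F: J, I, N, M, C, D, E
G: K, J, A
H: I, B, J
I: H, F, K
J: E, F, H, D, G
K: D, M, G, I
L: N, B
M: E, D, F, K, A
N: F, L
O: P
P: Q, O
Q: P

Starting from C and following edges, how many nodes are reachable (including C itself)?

14

BFS from C visits: C, F, E, N, M, J, I, D, L, K, A, H, G, B
Reachable nodes: 14 of 17 total.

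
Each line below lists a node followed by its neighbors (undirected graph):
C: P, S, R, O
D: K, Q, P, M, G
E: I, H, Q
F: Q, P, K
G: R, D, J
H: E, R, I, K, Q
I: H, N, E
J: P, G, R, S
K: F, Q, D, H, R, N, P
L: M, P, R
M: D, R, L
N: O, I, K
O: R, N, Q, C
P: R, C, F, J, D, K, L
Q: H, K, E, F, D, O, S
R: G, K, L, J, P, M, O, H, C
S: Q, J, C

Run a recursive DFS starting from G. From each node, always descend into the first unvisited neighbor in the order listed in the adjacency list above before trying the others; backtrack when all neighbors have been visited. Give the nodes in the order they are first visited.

Visit G
G → R
R → K
K → F
F → Q
Q → H
H → E
E → I
I → N
N → O
O → C
C → P
P → J
J → S
P → D
D → M
M → L

G -> R -> K -> F -> Q -> H -> E -> I -> N -> O -> C -> P -> J -> S -> D -> M -> L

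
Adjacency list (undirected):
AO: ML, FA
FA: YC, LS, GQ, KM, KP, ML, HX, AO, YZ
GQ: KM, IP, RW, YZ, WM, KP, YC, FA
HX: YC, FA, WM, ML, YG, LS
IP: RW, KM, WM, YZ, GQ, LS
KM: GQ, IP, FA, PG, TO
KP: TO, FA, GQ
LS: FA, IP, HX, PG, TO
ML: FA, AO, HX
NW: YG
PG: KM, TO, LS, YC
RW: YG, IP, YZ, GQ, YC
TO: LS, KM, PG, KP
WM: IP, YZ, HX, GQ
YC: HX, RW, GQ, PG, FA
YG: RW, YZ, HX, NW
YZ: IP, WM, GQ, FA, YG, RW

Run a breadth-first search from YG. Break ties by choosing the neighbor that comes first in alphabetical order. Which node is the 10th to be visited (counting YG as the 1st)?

YC

Visit YG; enqueue HX, NW, RW, YZ → queue [HX, NW, RW, YZ]
Visit HX; enqueue FA, LS, ML, WM, YC → queue [NW, RW, YZ, FA, LS, ML, WM, YC]
Visit NW → queue [RW, YZ, FA, LS, ML, WM, YC]
Visit RW; enqueue GQ, IP → queue [YZ, FA, LS, ML, WM, YC, GQ, IP]
Visit YZ → queue [FA, LS, ML, WM, YC, GQ, IP]
Visit FA; enqueue AO, KM, KP → queue [LS, ML, WM, YC, GQ, IP, AO, KM, KP]
Visit LS; enqueue PG, TO → queue [ML, WM, YC, GQ, IP, AO, KM, KP, PG, TO]
Visit ML → queue [WM, YC, GQ, IP, AO, KM, KP, PG, TO]
Visit WM → queue [YC, GQ, IP, AO, KM, KP, PG, TO]
Visit YC → queue [GQ, IP, AO, KM, KP, PG, TO]
Visit GQ → queue [IP, AO, KM, KP, PG, TO]
Visit IP → queue [AO, KM, KP, PG, TO]
Visit AO → queue [KM, KP, PG, TO]
Visit KM → queue [KP, PG, TO]
Visit KP → queue [PG, TO]
Visit PG → queue [TO]
Visit TO → queue []

Visit order: YG, HX, NW, RW, YZ, FA, LS, ML, WM, YC, GQ, IP, AO, KM, KP, PG, TO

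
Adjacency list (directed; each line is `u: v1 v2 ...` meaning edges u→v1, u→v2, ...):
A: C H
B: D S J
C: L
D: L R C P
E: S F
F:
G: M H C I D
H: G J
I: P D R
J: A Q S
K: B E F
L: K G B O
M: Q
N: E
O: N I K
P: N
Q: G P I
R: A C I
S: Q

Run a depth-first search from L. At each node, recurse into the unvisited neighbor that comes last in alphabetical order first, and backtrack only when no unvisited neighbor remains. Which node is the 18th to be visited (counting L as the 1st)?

K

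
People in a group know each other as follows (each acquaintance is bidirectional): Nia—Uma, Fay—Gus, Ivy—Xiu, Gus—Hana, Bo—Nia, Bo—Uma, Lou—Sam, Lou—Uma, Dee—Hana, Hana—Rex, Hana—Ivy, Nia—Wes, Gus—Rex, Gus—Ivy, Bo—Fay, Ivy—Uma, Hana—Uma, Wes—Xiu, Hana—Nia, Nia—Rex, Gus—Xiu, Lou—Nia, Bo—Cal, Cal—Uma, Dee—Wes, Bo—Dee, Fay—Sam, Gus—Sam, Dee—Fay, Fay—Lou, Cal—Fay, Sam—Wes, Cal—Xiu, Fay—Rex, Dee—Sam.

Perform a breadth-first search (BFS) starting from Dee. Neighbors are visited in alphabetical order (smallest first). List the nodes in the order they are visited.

Dee -> Bo -> Fay -> Hana -> Sam -> Wes -> Cal -> Nia -> Uma -> Gus -> Lou -> Rex -> Ivy -> Xiu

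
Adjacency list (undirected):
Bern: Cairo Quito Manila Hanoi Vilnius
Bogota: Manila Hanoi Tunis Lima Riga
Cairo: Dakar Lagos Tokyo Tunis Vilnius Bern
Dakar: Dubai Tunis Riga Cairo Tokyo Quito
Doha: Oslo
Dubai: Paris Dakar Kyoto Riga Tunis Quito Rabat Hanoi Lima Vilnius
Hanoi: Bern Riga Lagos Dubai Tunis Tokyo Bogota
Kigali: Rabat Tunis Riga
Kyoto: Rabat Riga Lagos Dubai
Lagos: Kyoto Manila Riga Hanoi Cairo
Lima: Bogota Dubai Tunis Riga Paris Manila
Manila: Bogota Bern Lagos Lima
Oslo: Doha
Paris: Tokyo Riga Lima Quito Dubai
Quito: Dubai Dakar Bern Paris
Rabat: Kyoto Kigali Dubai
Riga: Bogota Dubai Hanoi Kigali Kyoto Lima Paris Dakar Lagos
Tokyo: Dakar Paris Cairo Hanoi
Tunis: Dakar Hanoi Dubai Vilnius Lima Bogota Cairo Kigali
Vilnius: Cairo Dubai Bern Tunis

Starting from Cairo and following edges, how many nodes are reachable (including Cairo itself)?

18

BFS from Cairo visits: Cairo, Dakar, Lagos, Tokyo, Tunis, Vilnius, Bern, Dubai, Riga, Quito, Kyoto, Manila, Hanoi, Paris, Lima, Bogota, Kigali, Rabat
Reachable nodes: 18 of 20 total.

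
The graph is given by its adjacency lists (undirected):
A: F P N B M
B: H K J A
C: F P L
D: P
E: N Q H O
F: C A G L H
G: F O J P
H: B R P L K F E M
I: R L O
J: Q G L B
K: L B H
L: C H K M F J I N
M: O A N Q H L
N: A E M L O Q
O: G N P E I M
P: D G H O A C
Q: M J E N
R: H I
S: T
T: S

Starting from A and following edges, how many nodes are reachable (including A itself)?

18

BFS from A visits: A, F, P, N, B, M, C, G, L, H, D, O, E, Q, K, J, I, R
Reachable nodes: 18 of 20 total.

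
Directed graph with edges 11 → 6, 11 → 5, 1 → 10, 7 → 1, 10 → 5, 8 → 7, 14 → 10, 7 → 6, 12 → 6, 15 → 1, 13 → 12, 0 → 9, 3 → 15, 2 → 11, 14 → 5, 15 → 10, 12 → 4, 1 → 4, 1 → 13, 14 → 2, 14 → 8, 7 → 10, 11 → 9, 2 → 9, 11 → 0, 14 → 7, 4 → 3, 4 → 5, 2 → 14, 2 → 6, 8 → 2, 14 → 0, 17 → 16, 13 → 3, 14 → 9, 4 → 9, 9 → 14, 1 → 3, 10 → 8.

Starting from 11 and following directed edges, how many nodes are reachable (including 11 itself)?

BFS from 11 visits: 11, 9, 6, 5, 0, 14, 10, 8, 7, 2, 1, 13, 4, 3, 12, 15
Reachable nodes: 16 of 18 total.

16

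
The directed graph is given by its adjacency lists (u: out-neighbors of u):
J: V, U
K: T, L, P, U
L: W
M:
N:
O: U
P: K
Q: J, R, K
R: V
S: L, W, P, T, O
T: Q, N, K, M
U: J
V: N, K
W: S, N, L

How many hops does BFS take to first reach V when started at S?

4

Level 0: S
Level 1: L, O, P, T, W
Level 2: K, M, N, Q, U
Level 3: J, R
Level 4: V
V first appears at level 4.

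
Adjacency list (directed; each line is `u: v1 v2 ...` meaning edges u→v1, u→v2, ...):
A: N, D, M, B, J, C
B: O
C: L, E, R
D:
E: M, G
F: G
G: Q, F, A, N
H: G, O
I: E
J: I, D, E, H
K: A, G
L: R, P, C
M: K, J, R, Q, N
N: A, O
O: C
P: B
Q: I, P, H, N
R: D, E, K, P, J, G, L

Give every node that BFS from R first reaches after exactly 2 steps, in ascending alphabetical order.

A, B, C, F, H, I, M, N, Q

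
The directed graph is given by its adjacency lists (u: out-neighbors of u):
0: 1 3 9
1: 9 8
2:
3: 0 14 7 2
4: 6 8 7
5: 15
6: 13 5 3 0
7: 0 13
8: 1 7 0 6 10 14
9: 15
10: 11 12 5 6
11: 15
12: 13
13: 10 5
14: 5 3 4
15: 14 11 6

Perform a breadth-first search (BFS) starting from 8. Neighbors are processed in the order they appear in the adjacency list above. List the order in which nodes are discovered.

Visit 8; enqueue 1, 7, 0, 6, 10, 14 → queue [1, 7, 0, 6, 10, 14]
Visit 1; enqueue 9 → queue [7, 0, 6, 10, 14, 9]
Visit 7; enqueue 13 → queue [0, 6, 10, 14, 9, 13]
Visit 0; enqueue 3 → queue [6, 10, 14, 9, 13, 3]
Visit 6; enqueue 5 → queue [10, 14, 9, 13, 3, 5]
Visit 10; enqueue 11, 12 → queue [14, 9, 13, 3, 5, 11, 12]
Visit 14; enqueue 4 → queue [9, 13, 3, 5, 11, 12, 4]
Visit 9; enqueue 15 → queue [13, 3, 5, 11, 12, 4, 15]
Visit 13 → queue [3, 5, 11, 12, 4, 15]
Visit 3; enqueue 2 → queue [5, 11, 12, 4, 15, 2]
Visit 5 → queue [11, 12, 4, 15, 2]
Visit 11 → queue [12, 4, 15, 2]
Visit 12 → queue [4, 15, 2]
Visit 4 → queue [15, 2]
Visit 15 → queue [2]
Visit 2 → queue []

8 -> 1 -> 7 -> 0 -> 6 -> 10 -> 14 -> 9 -> 13 -> 3 -> 5 -> 11 -> 12 -> 4 -> 15 -> 2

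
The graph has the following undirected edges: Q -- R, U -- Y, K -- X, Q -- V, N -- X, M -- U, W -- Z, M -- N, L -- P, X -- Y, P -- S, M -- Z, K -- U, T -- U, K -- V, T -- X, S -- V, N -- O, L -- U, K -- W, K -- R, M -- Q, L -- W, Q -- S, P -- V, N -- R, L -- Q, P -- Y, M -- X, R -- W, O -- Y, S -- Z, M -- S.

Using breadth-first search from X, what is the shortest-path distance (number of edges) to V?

2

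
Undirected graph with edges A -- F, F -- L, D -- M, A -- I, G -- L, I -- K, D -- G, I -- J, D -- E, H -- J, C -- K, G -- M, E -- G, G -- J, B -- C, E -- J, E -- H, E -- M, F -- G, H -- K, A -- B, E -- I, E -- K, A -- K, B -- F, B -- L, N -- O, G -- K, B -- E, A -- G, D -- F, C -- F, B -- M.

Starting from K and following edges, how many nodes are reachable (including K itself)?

BFS from K visits: K, I, H, G, E, C, A, J, M, L, F, D, B
Reachable nodes: 13 of 15 total.

13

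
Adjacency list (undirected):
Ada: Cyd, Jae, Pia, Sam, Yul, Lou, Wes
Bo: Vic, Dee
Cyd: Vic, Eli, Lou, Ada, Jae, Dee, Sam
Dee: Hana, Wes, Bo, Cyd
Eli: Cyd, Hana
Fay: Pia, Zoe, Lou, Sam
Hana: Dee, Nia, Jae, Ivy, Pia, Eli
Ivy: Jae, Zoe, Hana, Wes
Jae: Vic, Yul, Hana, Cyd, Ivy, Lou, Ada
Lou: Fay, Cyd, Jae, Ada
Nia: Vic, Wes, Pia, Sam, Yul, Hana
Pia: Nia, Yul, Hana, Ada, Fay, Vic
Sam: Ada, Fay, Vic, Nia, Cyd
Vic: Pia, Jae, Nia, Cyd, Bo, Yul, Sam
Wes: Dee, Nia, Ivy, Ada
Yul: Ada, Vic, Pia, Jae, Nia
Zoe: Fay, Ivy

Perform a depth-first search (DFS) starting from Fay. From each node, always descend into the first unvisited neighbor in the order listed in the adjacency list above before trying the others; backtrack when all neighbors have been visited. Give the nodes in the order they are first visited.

Fay, Pia, Nia, Vic, Jae, Yul, Ada, Cyd, Eli, Hana, Dee, Wes, Ivy, Zoe, Bo, Lou, Sam

Visit Fay
Fay → Pia
Pia → Nia
Nia → Vic
Vic → Jae
Jae → Yul
Yul → Ada
Ada → Cyd
Cyd → Eli
Eli → Hana
Hana → Dee
Dee → Wes
Wes → Ivy
Ivy → Zoe
Dee → Bo
Cyd → Lou
Cyd → Sam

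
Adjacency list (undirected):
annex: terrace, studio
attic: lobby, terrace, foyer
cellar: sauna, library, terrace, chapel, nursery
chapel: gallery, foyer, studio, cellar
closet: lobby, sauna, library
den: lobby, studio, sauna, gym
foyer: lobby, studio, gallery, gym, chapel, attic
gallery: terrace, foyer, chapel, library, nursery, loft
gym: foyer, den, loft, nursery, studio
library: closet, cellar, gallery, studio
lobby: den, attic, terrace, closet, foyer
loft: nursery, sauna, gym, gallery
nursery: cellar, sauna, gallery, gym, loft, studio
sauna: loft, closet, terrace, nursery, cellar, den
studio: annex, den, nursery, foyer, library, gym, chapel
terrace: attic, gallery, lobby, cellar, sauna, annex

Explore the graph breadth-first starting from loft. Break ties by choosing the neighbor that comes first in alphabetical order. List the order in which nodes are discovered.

Visit loft; enqueue gallery, gym, nursery, sauna → queue [gallery, gym, nursery, sauna]
Visit gallery; enqueue chapel, foyer, library, terrace → queue [gym, nursery, sauna, chapel, foyer, library, terrace]
Visit gym; enqueue den, studio → queue [nursery, sauna, chapel, foyer, library, terrace, den, studio]
Visit nursery; enqueue cellar → queue [sauna, chapel, foyer, library, terrace, den, studio, cellar]
Visit sauna; enqueue closet → queue [chapel, foyer, library, terrace, den, studio, cellar, closet]
Visit chapel → queue [foyer, library, terrace, den, studio, cellar, closet]
Visit foyer; enqueue attic, lobby → queue [library, terrace, den, studio, cellar, closet, attic, lobby]
Visit library → queue [terrace, den, studio, cellar, closet, attic, lobby]
Visit terrace; enqueue annex → queue [den, studio, cellar, closet, attic, lobby, annex]
Visit den → queue [studio, cellar, closet, attic, lobby, annex]
Visit studio → queue [cellar, closet, attic, lobby, annex]
Visit cellar → queue [closet, attic, lobby, annex]
Visit closet → queue [attic, lobby, annex]
Visit attic → queue [lobby, annex]
Visit lobby → queue [annex]
Visit annex → queue []

loft, gallery, gym, nursery, sauna, chapel, foyer, library, terrace, den, studio, cellar, closet, attic, lobby, annex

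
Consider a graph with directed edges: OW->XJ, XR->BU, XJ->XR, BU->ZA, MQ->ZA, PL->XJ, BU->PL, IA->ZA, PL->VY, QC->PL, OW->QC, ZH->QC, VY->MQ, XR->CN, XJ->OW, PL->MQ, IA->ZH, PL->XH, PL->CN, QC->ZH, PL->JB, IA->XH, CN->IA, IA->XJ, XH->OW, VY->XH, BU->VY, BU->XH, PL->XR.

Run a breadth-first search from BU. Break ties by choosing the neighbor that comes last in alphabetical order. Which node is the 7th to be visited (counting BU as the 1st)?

MQ

Visit BU; enqueue ZA, XH, VY, PL → queue [ZA, XH, VY, PL]
Visit ZA → queue [XH, VY, PL]
Visit XH; enqueue OW → queue [VY, PL, OW]
Visit VY; enqueue MQ → queue [PL, OW, MQ]
Visit PL; enqueue XR, XJ, JB, CN → queue [OW, MQ, XR, XJ, JB, CN]
Visit OW; enqueue QC → queue [MQ, XR, XJ, JB, CN, QC]
Visit MQ → queue [XR, XJ, JB, CN, QC]
Visit XR → queue [XJ, JB, CN, QC]
Visit XJ → queue [JB, CN, QC]
Visit JB → queue [CN, QC]
Visit CN; enqueue IA → queue [QC, IA]
Visit QC; enqueue ZH → queue [IA, ZH]
Visit IA → queue [ZH]
Visit ZH → queue []

Visit order: BU, ZA, XH, VY, PL, OW, MQ, XR, XJ, JB, CN, QC, IA, ZH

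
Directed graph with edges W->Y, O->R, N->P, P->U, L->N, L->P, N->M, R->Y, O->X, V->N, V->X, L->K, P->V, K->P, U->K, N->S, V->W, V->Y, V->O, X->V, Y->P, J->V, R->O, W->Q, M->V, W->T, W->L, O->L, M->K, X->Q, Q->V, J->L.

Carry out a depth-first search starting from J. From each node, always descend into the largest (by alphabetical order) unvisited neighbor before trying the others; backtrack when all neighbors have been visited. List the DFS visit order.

Visit J
J → V
V → Y
Y → P
P → U
U → K
V → X
X → Q
V → W
W → T
W → L
L → N
N → S
N → M
V → O
O → R

J → V → Y → P → U → K → X → Q → W → T → L → N → S → M → O → R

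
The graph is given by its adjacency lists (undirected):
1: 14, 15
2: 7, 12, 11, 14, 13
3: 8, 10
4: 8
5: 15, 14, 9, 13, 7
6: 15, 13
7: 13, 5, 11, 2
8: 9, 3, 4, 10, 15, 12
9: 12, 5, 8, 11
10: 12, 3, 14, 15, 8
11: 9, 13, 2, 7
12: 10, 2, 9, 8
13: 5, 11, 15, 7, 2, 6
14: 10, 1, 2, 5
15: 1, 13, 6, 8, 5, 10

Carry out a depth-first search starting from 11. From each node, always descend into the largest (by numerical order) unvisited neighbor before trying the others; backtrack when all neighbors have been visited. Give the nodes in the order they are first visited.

11 -> 13 -> 15 -> 10 -> 14 -> 5 -> 9 -> 12 -> 8 -> 4 -> 3 -> 2 -> 7 -> 1 -> 6

Visit 11
11 → 13
13 → 15
15 → 10
10 → 14
14 → 5
5 → 9
9 → 12
12 → 8
8 → 4
8 → 3
12 → 2
2 → 7
14 → 1
15 → 6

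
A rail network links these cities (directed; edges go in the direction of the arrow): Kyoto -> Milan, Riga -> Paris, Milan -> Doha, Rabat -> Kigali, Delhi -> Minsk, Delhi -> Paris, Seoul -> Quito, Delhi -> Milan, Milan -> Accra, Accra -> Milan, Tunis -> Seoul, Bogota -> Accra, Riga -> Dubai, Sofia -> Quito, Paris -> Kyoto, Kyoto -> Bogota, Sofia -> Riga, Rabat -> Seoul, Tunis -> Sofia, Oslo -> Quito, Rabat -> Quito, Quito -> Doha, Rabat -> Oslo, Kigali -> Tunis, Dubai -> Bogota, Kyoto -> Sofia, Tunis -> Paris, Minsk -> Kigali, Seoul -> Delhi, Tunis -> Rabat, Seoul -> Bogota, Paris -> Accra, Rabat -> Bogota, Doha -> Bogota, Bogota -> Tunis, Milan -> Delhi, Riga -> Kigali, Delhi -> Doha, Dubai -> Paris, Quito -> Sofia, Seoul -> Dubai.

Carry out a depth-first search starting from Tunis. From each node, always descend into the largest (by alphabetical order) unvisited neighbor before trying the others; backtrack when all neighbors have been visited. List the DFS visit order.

Tunis → Sofia → Riga → Paris → Kyoto → Milan → Doha → Bogota → Accra → Delhi → Minsk → Kigali → Dubai → Quito → Seoul → Rabat → Oslo

Visit Tunis
Tunis → Sofia
Sofia → Riga
Riga → Paris
Paris → Kyoto
Kyoto → Milan
Milan → Doha
Doha → Bogota
Bogota → Accra
Milan → Delhi
Delhi → Minsk
Minsk → Kigali
Riga → Dubai
Sofia → Quito
Tunis → Seoul
Tunis → Rabat
Rabat → Oslo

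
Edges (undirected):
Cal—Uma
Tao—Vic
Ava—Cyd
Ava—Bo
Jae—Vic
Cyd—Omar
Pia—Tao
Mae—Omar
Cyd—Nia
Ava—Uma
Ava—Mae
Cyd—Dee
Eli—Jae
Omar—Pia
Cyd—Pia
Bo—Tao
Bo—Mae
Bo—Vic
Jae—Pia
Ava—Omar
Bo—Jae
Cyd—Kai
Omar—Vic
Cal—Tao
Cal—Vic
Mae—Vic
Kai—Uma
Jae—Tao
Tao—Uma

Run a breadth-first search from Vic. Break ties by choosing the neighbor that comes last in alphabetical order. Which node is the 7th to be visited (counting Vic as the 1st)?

Visit Vic; enqueue Tao, Omar, Mae, Jae, Cal, Bo → queue [Tao, Omar, Mae, Jae, Cal, Bo]
Visit Tao; enqueue Uma, Pia → queue [Omar, Mae, Jae, Cal, Bo, Uma, Pia]
Visit Omar; enqueue Cyd, Ava → queue [Mae, Jae, Cal, Bo, Uma, Pia, Cyd, Ava]
Visit Mae → queue [Jae, Cal, Bo, Uma, Pia, Cyd, Ava]
Visit Jae; enqueue Eli → queue [Cal, Bo, Uma, Pia, Cyd, Ava, Eli]
Visit Cal → queue [Bo, Uma, Pia, Cyd, Ava, Eli]
Visit Bo → queue [Uma, Pia, Cyd, Ava, Eli]
Visit Uma; enqueue Kai → queue [Pia, Cyd, Ava, Eli, Kai]
Visit Pia → queue [Cyd, Ava, Eli, Kai]
Visit Cyd; enqueue Nia, Dee → queue [Ava, Eli, Kai, Nia, Dee]
Visit Ava → queue [Eli, Kai, Nia, Dee]
Visit Eli → queue [Kai, Nia, Dee]
Visit Kai → queue [Nia, Dee]
Visit Nia → queue [Dee]
Visit Dee → queue []

Visit order: Vic, Tao, Omar, Mae, Jae, Cal, Bo, Uma, Pia, Cyd, Ava, Eli, Kai, Nia, Dee

Bo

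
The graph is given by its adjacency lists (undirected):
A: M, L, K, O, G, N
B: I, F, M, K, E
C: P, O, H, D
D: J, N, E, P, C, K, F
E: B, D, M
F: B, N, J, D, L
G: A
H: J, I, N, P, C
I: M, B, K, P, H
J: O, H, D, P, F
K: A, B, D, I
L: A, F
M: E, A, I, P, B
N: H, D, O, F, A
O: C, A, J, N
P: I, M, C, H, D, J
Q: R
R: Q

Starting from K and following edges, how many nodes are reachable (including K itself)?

BFS from K visits: K, I, D, B, A, P, M, H, N, J, F, E, C, O, L, G
Reachable nodes: 16 of 18 total.

16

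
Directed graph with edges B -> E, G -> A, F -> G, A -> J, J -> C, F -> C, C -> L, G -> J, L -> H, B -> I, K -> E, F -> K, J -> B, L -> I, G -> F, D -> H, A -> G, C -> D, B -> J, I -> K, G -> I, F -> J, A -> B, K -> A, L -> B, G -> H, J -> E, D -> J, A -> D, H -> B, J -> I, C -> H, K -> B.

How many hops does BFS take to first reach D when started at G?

2

Level 0: G
Level 1: A, F, H, I, J
Level 2: B, C, D, E, K
Level 3: L
D first appears at level 2.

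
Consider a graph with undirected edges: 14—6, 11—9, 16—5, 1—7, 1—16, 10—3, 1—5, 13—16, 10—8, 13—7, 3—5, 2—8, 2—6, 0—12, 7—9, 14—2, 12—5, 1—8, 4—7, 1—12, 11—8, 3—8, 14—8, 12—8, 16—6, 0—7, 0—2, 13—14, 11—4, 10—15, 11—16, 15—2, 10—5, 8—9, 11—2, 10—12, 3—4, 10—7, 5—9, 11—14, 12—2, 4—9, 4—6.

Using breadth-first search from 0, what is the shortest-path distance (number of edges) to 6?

Level 0: 0
Level 1: 2, 7, 12
Level 2: 1, 4, 5, 6, 8, 9, 10, 11, 13, 14, 15
Level 3: 3, 16
6 first appears at level 2.

2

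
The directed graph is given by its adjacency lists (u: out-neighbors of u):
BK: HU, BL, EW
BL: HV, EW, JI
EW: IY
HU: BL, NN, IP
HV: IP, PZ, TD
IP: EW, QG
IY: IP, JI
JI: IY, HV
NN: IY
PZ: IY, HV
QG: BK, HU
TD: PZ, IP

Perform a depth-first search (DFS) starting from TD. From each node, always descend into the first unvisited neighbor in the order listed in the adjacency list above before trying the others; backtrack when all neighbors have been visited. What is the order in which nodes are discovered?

TD → PZ → IY → IP → EW → QG → BK → HU → BL → HV → JI → NN

Visit TD
TD → PZ
PZ → IY
IY → IP
IP → EW
IP → QG
QG → BK
BK → HU
HU → BL
BL → HV
BL → JI
HU → NN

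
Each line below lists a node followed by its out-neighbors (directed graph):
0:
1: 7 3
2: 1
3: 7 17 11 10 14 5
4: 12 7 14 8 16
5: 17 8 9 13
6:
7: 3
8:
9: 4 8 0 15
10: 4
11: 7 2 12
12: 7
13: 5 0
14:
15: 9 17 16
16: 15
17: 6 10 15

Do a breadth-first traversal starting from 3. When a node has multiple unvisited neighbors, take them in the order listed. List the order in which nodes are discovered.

3 -> 7 -> 17 -> 11 -> 10 -> 14 -> 5 -> 6 -> 15 -> 2 -> 12 -> 4 -> 8 -> 9 -> 13 -> 16 -> 1 -> 0

Visit 3; enqueue 7, 17, 11, 10, 14, 5 → queue [7, 17, 11, 10, 14, 5]
Visit 7 → queue [17, 11, 10, 14, 5]
Visit 17; enqueue 6, 15 → queue [11, 10, 14, 5, 6, 15]
Visit 11; enqueue 2, 12 → queue [10, 14, 5, 6, 15, 2, 12]
Visit 10; enqueue 4 → queue [14, 5, 6, 15, 2, 12, 4]
Visit 14 → queue [5, 6, 15, 2, 12, 4]
Visit 5; enqueue 8, 9, 13 → queue [6, 15, 2, 12, 4, 8, 9, 13]
Visit 6 → queue [15, 2, 12, 4, 8, 9, 13]
Visit 15; enqueue 16 → queue [2, 12, 4, 8, 9, 13, 16]
Visit 2; enqueue 1 → queue [12, 4, 8, 9, 13, 16, 1]
Visit 12 → queue [4, 8, 9, 13, 16, 1]
Visit 4 → queue [8, 9, 13, 16, 1]
Visit 8 → queue [9, 13, 16, 1]
Visit 9; enqueue 0 → queue [13, 16, 1, 0]
Visit 13 → queue [16, 1, 0]
Visit 16 → queue [1, 0]
Visit 1 → queue [0]
Visit 0 → queue []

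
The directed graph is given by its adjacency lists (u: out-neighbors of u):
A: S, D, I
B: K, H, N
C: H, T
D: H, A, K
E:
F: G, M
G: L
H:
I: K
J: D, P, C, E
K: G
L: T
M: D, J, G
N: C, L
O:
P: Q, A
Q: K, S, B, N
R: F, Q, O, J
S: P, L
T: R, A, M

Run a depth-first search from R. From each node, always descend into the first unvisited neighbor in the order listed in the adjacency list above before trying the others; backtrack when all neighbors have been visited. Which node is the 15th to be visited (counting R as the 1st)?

D

Visit R
R → F
F → G
G → L
L → T
T → A
A → S
S → P
P → Q
Q → K
Q → B
B → H
B → N
N → C
A → D
A → I
T → M
M → J
J → E
R → O

Visit order: R, F, G, L, T, A, S, P, Q, K, B, H, N, C, D, I, M, J, E, O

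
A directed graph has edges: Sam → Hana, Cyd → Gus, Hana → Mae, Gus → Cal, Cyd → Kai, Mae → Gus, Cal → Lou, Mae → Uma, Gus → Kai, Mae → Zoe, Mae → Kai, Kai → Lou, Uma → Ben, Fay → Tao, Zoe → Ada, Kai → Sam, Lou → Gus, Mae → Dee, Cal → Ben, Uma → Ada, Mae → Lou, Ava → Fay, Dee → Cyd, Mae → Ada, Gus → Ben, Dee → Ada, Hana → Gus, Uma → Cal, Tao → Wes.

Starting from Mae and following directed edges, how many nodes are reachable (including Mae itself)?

BFS from Mae visits: Mae, Ada, Dee, Gus, Kai, Lou, Uma, Zoe, Cyd, Ben, Cal, Sam, Hana
Reachable nodes: 13 of 17 total.

13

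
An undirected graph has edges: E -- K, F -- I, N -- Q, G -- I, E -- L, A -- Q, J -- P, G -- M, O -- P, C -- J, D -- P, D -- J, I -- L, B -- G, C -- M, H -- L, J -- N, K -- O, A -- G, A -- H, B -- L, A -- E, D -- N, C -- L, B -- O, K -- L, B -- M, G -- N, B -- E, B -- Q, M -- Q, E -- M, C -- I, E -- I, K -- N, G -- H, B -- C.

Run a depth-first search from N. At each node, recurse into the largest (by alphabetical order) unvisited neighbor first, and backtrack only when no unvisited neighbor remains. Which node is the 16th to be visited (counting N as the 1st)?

H

Visit N
N → Q
Q → M
M → G
G → I
I → L
L → K
K → O
O → P
P → J
J → D
J → C
C → B
B → E
E → A
A → H
I → F

Visit order: N, Q, M, G, I, L, K, O, P, J, D, C, B, E, A, H, F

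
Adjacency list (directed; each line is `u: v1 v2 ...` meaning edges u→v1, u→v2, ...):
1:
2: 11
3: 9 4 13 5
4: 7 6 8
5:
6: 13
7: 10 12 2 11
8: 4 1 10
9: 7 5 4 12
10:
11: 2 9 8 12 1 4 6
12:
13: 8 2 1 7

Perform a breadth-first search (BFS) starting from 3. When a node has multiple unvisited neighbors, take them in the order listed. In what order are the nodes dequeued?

3 9 4 13 5 7 12 6 8 2 1 10 11

Visit 3; enqueue 9, 4, 13, 5 → queue [9, 4, 13, 5]
Visit 9; enqueue 7, 12 → queue [4, 13, 5, 7, 12]
Visit 4; enqueue 6, 8 → queue [13, 5, 7, 12, 6, 8]
Visit 13; enqueue 2, 1 → queue [5, 7, 12, 6, 8, 2, 1]
Visit 5 → queue [7, 12, 6, 8, 2, 1]
Visit 7; enqueue 10, 11 → queue [12, 6, 8, 2, 1, 10, 11]
Visit 12 → queue [6, 8, 2, 1, 10, 11]
Visit 6 → queue [8, 2, 1, 10, 11]
Visit 8 → queue [2, 1, 10, 11]
Visit 2 → queue [1, 10, 11]
Visit 1 → queue [10, 11]
Visit 10 → queue [11]
Visit 11 → queue []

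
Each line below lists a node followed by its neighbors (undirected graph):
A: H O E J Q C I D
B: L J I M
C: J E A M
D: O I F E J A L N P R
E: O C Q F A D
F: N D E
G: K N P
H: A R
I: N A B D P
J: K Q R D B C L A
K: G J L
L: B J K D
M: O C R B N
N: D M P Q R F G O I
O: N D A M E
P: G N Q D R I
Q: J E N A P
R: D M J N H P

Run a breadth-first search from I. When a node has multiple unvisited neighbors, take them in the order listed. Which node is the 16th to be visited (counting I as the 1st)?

C

Visit I; enqueue N, A, B, D, P → queue [N, A, B, D, P]
Visit N; enqueue M, Q, R, F, G, O → queue [A, B, D, P, M, Q, R, F, G, O]
Visit A; enqueue H, E, J, C → queue [B, D, P, M, Q, R, F, G, O, H, E, J, C]
Visit B; enqueue L → queue [D, P, M, Q, R, F, G, O, H, E, J, C, L]
Visit D → queue [P, M, Q, R, F, G, O, H, E, J, C, L]
Visit P → queue [M, Q, R, F, G, O, H, E, J, C, L]
Visit M → queue [Q, R, F, G, O, H, E, J, C, L]
Visit Q → queue [R, F, G, O, H, E, J, C, L]
Visit R → queue [F, G, O, H, E, J, C, L]
Visit F → queue [G, O, H, E, J, C, L]
Visit G; enqueue K → queue [O, H, E, J, C, L, K]
Visit O → queue [H, E, J, C, L, K]
Visit H → queue [E, J, C, L, K]
Visit E → queue [J, C, L, K]
Visit J → queue [C, L, K]
Visit C → queue [L, K]
Visit L → queue [K]
Visit K → queue []

Visit order: I, N, A, B, D, P, M, Q, R, F, G, O, H, E, J, C, L, K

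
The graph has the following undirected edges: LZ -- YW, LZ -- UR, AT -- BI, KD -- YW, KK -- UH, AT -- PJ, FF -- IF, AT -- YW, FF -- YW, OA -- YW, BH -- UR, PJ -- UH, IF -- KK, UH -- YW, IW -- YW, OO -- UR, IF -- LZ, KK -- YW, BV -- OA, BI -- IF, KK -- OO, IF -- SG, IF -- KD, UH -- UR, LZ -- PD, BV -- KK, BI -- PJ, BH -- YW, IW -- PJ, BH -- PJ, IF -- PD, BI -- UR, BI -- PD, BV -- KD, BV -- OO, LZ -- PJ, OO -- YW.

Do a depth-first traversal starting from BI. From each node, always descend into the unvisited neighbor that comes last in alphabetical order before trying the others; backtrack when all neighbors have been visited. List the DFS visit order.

Visit BI
BI → UR
UR → UH
UH → YW
YW → OO
OO → KK
KK → IF
IF → SG
IF → PD
PD → LZ
LZ → PJ
PJ → IW
PJ → BH
PJ → AT
IF → KD
KD → BV
BV → OA
IF → FF

BI UR UH YW OO KK IF SG PD LZ PJ IW BH AT KD BV OA FF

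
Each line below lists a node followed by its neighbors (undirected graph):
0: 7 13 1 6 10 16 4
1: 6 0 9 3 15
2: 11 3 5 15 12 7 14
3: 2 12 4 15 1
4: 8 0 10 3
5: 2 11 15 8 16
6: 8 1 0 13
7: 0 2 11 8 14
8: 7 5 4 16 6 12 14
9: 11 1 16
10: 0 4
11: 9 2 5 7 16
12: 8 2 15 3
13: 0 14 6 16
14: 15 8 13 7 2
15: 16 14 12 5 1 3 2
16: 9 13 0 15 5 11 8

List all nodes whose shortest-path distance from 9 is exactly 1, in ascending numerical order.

1, 11, 16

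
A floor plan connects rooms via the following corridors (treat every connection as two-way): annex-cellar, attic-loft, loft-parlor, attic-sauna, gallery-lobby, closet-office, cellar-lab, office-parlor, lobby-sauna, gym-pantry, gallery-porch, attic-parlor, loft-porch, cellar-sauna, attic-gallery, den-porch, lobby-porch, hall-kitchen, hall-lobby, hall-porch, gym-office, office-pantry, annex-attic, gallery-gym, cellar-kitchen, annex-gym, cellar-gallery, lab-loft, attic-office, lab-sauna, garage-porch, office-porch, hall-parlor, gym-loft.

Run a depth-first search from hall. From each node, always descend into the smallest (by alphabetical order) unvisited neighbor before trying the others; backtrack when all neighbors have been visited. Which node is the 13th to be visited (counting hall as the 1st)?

Visit hall
hall → kitchen
kitchen → cellar
cellar → annex
annex → attic
attic → gallery
gallery → gym
gym → loft
loft → lab
lab → sauna
sauna → lobby
lobby → porch
porch → den
porch → garage
porch → office
office → closet
office → pantry
office → parlor

Visit order: hall, kitchen, cellar, annex, attic, gallery, gym, loft, lab, sauna, lobby, porch, den, garage, office, closet, pantry, parlor

den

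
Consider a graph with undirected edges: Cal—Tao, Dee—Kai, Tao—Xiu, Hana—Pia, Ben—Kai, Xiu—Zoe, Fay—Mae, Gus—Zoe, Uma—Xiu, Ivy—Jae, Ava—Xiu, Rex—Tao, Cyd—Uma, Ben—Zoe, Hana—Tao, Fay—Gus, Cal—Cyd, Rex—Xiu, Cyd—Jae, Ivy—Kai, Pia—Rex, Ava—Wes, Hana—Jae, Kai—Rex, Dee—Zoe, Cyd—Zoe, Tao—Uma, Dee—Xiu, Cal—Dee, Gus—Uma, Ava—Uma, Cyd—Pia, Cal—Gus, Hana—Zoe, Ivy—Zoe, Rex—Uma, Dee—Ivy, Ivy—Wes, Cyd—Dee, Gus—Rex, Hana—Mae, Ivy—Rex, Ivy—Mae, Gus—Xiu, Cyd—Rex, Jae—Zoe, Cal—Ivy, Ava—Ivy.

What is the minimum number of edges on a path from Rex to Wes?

2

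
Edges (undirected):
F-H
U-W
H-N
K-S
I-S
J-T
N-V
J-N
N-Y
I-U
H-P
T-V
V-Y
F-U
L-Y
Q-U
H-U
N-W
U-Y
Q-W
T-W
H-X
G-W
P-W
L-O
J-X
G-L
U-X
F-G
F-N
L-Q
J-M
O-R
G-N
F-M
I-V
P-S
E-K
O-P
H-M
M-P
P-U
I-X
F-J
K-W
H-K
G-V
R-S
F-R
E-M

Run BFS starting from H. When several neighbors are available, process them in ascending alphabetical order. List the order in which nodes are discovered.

H, F, K, M, N, P, U, X, G, J, R, E, S, W, V, Y, O, I, Q, L, T

Visit H; enqueue F, K, M, N, P, U, X → queue [F, K, M, N, P, U, X]
Visit F; enqueue G, J, R → queue [K, M, N, P, U, X, G, J, R]
Visit K; enqueue E, S, W → queue [M, N, P, U, X, G, J, R, E, S, W]
Visit M → queue [N, P, U, X, G, J, R, E, S, W]
Visit N; enqueue V, Y → queue [P, U, X, G, J, R, E, S, W, V, Y]
Visit P; enqueue O → queue [U, X, G, J, R, E, S, W, V, Y, O]
Visit U; enqueue I, Q → queue [X, G, J, R, E, S, W, V, Y, O, I, Q]
Visit X → queue [G, J, R, E, S, W, V, Y, O, I, Q]
Visit G; enqueue L → queue [J, R, E, S, W, V, Y, O, I, Q, L]
Visit J; enqueue T → queue [R, E, S, W, V, Y, O, I, Q, L, T]
Visit R → queue [E, S, W, V, Y, O, I, Q, L, T]
Visit E → queue [S, W, V, Y, O, I, Q, L, T]
Visit S → queue [W, V, Y, O, I, Q, L, T]
Visit W → queue [V, Y, O, I, Q, L, T]
Visit V → queue [Y, O, I, Q, L, T]
Visit Y → queue [O, I, Q, L, T]
Visit O → queue [I, Q, L, T]
Visit I → queue [Q, L, T]
Visit Q → queue [L, T]
Visit L → queue [T]
Visit T → queue []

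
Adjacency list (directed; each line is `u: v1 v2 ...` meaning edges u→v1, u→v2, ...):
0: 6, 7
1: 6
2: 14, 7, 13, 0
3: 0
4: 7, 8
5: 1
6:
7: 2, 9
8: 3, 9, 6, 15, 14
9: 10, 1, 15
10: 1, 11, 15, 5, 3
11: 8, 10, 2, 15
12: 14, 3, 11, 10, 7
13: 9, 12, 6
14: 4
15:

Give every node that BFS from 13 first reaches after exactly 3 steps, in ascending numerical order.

Level 0: 13
Level 1: 6, 9, 12
Level 2: 1, 3, 7, 10, 11, 14, 15
Level 3: 0, 2, 4, 5, 8

0, 2, 4, 5, 8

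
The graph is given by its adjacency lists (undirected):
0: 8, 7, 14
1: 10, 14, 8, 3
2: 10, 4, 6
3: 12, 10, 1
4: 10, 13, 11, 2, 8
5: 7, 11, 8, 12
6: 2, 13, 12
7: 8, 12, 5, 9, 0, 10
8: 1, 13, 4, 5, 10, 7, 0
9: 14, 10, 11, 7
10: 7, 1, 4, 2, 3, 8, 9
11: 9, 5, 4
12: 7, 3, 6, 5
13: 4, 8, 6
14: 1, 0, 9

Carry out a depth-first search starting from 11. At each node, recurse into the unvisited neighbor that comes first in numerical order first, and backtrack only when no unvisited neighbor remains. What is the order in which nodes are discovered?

Visit 11
11 → 4
4 → 2
2 → 6
6 → 12
12 → 3
3 → 1
1 → 8
8 → 0
0 → 7
7 → 5
7 → 9
9 → 10
9 → 14
8 → 13

11, 4, 2, 6, 12, 3, 1, 8, 0, 7, 5, 9, 10, 14, 13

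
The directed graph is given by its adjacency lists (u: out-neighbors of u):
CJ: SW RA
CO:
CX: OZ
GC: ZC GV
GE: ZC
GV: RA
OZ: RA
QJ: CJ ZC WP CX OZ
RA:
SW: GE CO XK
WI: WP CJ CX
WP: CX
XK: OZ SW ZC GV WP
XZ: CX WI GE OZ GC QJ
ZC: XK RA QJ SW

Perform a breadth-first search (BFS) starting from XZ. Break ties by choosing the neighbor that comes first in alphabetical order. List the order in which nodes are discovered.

XZ, CX, GC, GE, OZ, QJ, WI, GV, ZC, RA, CJ, WP, SW, XK, CO

Visit XZ; enqueue CX, GC, GE, OZ, QJ, WI → queue [CX, GC, GE, OZ, QJ, WI]
Visit CX → queue [GC, GE, OZ, QJ, WI]
Visit GC; enqueue GV, ZC → queue [GE, OZ, QJ, WI, GV, ZC]
Visit GE → queue [OZ, QJ, WI, GV, ZC]
Visit OZ; enqueue RA → queue [QJ, WI, GV, ZC, RA]
Visit QJ; enqueue CJ, WP → queue [WI, GV, ZC, RA, CJ, WP]
Visit WI → queue [GV, ZC, RA, CJ, WP]
Visit GV → queue [ZC, RA, CJ, WP]
Visit ZC; enqueue SW, XK → queue [RA, CJ, WP, SW, XK]
Visit RA → queue [CJ, WP, SW, XK]
Visit CJ → queue [WP, SW, XK]
Visit WP → queue [SW, XK]
Visit SW; enqueue CO → queue [XK, CO]
Visit XK → queue [CO]
Visit CO → queue []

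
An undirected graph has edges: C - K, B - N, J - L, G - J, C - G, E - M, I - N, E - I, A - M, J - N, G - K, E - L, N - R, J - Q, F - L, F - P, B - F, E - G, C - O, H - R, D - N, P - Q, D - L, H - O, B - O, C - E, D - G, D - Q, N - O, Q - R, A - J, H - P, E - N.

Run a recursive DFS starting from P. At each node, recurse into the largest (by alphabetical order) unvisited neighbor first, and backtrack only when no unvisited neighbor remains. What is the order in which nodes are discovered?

Visit P
P → Q
Q → R
R → N
N → O
O → H
O → C
C → K
K → G
G → J
J → L
L → F
F → B
L → E
E → M
M → A
E → I
L → D

P, Q, R, N, O, H, C, K, G, J, L, F, B, E, M, A, I, D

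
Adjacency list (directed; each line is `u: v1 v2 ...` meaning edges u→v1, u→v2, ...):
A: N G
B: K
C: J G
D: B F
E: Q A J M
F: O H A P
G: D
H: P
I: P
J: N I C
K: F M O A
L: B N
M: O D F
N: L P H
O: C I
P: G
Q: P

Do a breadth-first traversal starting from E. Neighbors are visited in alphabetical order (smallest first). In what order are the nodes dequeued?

Visit E; enqueue A, J, M, Q → queue [A, J, M, Q]
Visit A; enqueue G, N → queue [J, M, Q, G, N]
Visit J; enqueue C, I → queue [M, Q, G, N, C, I]
Visit M; enqueue D, F, O → queue [Q, G, N, C, I, D, F, O]
Visit Q; enqueue P → queue [G, N, C, I, D, F, O, P]
Visit G → queue [N, C, I, D, F, O, P]
Visit N; enqueue H, L → queue [C, I, D, F, O, P, H, L]
Visit C → queue [I, D, F, O, P, H, L]
Visit I → queue [D, F, O, P, H, L]
Visit D; enqueue B → queue [F, O, P, H, L, B]
Visit F → queue [O, P, H, L, B]
Visit O → queue [P, H, L, B]
Visit P → queue [H, L, B]
Visit H → queue [L, B]
Visit L → queue [B]
Visit B; enqueue K → queue [K]
Visit K → queue []

E → A → J → M → Q → G → N → C → I → D → F → O → P → H → L → B → K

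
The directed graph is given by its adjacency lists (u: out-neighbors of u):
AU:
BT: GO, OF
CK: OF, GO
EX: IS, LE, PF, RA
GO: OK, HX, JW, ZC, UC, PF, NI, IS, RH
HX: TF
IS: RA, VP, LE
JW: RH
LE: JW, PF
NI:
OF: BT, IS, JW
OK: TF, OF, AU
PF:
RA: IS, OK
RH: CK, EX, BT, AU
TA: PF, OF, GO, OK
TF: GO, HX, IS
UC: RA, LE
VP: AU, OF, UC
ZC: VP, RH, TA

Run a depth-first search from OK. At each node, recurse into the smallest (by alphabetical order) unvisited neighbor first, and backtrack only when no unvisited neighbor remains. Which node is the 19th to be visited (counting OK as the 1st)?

Visit OK
OK → AU
OK → OF
OF → BT
BT → GO
GO → HX
HX → TF
TF → IS
IS → LE
LE → JW
JW → RH
RH → CK
RH → EX
EX → PF
EX → RA
IS → VP
VP → UC
GO → NI
GO → ZC
ZC → TA

Visit order: OK, AU, OF, BT, GO, HX, TF, IS, LE, JW, RH, CK, EX, PF, RA, VP, UC, NI, ZC, TA

ZC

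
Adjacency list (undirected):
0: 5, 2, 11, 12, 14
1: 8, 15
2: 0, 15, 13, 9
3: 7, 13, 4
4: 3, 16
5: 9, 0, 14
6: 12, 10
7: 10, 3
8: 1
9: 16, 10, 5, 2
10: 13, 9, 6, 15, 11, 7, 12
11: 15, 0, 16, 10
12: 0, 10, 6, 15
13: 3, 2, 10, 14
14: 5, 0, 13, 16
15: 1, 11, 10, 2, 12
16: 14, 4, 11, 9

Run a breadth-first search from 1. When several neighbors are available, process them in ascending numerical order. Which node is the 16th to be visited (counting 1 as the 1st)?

Visit 1; enqueue 8, 15 → queue [8, 15]
Visit 8 → queue [15]
Visit 15; enqueue 2, 10, 11, 12 → queue [2, 10, 11, 12]
Visit 2; enqueue 0, 9, 13 → queue [10, 11, 12, 0, 9, 13]
Visit 10; enqueue 6, 7 → queue [11, 12, 0, 9, 13, 6, 7]
Visit 11; enqueue 16 → queue [12, 0, 9, 13, 6, 7, 16]
Visit 12 → queue [0, 9, 13, 6, 7, 16]
Visit 0; enqueue 5, 14 → queue [9, 13, 6, 7, 16, 5, 14]
Visit 9 → queue [13, 6, 7, 16, 5, 14]
Visit 13; enqueue 3 → queue [6, 7, 16, 5, 14, 3]
Visit 6 → queue [7, 16, 5, 14, 3]
Visit 7 → queue [16, 5, 14, 3]
Visit 16; enqueue 4 → queue [5, 14, 3, 4]
Visit 5 → queue [14, 3, 4]
Visit 14 → queue [3, 4]
Visit 3 → queue [4]
Visit 4 → queue []

Visit order: 1, 8, 15, 2, 10, 11, 12, 0, 9, 13, 6, 7, 16, 5, 14, 3, 4

3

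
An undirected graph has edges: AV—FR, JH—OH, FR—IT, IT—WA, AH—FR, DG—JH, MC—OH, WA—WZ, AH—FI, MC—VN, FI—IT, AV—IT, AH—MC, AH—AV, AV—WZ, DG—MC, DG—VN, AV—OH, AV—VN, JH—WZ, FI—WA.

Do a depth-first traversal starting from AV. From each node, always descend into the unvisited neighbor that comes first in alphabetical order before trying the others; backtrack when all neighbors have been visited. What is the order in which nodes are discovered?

Visit AV
AV → AH
AH → FI
FI → IT
IT → FR
IT → WA
WA → WZ
WZ → JH
JH → DG
DG → MC
MC → OH
MC → VN

AV AH FI IT FR WA WZ JH DG MC OH VN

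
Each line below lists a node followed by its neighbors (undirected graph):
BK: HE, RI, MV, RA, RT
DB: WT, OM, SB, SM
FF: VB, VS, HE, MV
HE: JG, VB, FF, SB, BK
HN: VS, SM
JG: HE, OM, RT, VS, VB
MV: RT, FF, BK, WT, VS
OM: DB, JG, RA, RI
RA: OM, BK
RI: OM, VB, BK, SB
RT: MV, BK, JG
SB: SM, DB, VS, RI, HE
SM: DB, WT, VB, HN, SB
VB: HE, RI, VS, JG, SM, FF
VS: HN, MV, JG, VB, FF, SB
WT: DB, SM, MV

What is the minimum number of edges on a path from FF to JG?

2

Level 0: FF
Level 1: HE, MV, VB, VS
Level 2: BK, HN, JG, RI, RT, SB, SM, WT
Level 3: DB, OM, RA
JG first appears at level 2.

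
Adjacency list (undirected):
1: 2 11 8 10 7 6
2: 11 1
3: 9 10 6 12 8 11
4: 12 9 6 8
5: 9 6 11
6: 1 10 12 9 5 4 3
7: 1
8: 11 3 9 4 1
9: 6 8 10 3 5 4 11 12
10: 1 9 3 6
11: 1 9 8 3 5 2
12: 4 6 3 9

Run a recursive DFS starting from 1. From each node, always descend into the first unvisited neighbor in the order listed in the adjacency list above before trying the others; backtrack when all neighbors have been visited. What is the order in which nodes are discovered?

Visit 1
1 → 2
2 → 11
11 → 9
9 → 6
6 → 10
10 → 3
3 → 12
12 → 4
4 → 8
6 → 5
1 → 7

1 -> 2 -> 11 -> 9 -> 6 -> 10 -> 3 -> 12 -> 4 -> 8 -> 5 -> 7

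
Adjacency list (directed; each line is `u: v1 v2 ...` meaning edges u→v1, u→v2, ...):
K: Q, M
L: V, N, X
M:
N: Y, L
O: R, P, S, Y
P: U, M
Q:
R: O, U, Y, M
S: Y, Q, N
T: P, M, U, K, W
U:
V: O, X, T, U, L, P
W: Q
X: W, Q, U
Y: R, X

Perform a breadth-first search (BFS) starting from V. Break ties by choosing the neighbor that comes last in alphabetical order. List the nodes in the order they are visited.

Visit V; enqueue X, U, T, P, O, L → queue [X, U, T, P, O, L]
Visit X; enqueue W, Q → queue [U, T, P, O, L, W, Q]
Visit U → queue [T, P, O, L, W, Q]
Visit T; enqueue M, K → queue [P, O, L, W, Q, M, K]
Visit P → queue [O, L, W, Q, M, K]
Visit O; enqueue Y, S, R → queue [L, W, Q, M, K, Y, S, R]
Visit L; enqueue N → queue [W, Q, M, K, Y, S, R, N]
Visit W → queue [Q, M, K, Y, S, R, N]
Visit Q → queue [M, K, Y, S, R, N]
Visit M → queue [K, Y, S, R, N]
Visit K → queue [Y, S, R, N]
Visit Y → queue [S, R, N]
Visit S → queue [R, N]
Visit R → queue [N]
Visit N → queue []

V -> X -> U -> T -> P -> O -> L -> W -> Q -> M -> K -> Y -> S -> R -> N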